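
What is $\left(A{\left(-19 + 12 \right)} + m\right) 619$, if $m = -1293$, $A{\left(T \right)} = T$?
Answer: $-804700$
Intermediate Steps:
$\left(A{\left(-19 + 12 \right)} + m\right) 619 = \left(\left(-19 + 12\right) - 1293\right) 619 = \left(-7 - 1293\right) 619 = \left(-1300\right) 619 = -804700$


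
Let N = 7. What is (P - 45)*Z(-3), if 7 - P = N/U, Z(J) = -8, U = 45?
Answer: 13736/45 ≈ 305.24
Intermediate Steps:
P = 308/45 (P = 7 - 7/45 = 308/45 ≈ 6.8444)
(P - 45)*Z(-3) = (308/45 - 45)*(-8) = -1717/45*(-8) = 13736/45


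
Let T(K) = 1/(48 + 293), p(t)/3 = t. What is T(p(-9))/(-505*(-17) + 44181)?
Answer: 1/17993206 ≈ 5.5577e-8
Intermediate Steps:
p(t) = 3*t
T(K) = 1/341
T(p(-9))/(-505*(-17) + 44181) = 1/(341*(-505*(-17) + 44181)) = 1/(341*(8585 + 44181)) = (1/341)/52766 = (1/341)*(1/52766) = 1/17993206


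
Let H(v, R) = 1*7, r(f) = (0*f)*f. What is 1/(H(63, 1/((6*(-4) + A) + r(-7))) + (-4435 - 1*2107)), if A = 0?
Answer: -1/6535 ≈ -0.00015302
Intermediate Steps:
r(f) = 0 (r(f) = 0*f = 0)
H(v, R) = 7
1/(H(63, 1/((6*(-4) + A) + r(-7))) + (-4435 - 1*2107)) = 1/(7 + (-4435 - 1*2107)) = 1/(7 + (-4435 - 2107)) = 1/(7 - 6542) = 1/(-6535) = -1/6535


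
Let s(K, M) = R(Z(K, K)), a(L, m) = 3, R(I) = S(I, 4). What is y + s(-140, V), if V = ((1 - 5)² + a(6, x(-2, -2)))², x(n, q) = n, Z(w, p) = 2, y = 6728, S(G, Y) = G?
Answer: 6730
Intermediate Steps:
R(I) = I
V = 361 (V = ((1 - 5)² + 3)² = ((-4)² + 3)² = (16 + 3)² = 19² = 361)
s(K, M) = 2
y + s(-140, V) = 6728 + 2 = 6730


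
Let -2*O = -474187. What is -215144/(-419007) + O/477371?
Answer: 404094685157/400043581194 ≈ 1.0101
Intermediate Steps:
O = 474187/2 (O = -½*(-474187) = 474187/2 ≈ 2.3709e+5)
-215144/(-419007) + O/477371 = -215144/(-419007) + (474187/2)/477371 = -215144*(-1/419007) + (474187/2)*(1/477371) = 215144/419007 + 474187/954742 = 404094685157/400043581194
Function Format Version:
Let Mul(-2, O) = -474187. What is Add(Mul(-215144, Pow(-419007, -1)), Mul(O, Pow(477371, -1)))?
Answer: Rational(404094685157, 400043581194) ≈ 1.0101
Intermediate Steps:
O = Rational(474187, 2) (O = Mul(Rational(-1, 2), -474187) = Rational(474187, 2) ≈ 2.3709e+5)
Add(Mul(-215144, Pow(-419007, -1)), Mul(O, Pow(477371, -1))) = Add(Mul(-215144, Pow(-419007, -1)), Mul(Rational(474187, 2), Pow(477371, -1))) = Add(Mul(-215144, Rational(-1, 419007)), Mul(Rational(474187, 2), Rational(1, 477371))) = Add(Rational(215144, 419007), Rational(474187, 954742)) = Rational(404094685157, 400043581194)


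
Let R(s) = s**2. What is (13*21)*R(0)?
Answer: 0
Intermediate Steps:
(13*21)*R(0) = (13*21)*0**2 = 273*0 = 0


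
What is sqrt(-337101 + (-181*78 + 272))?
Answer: I*sqrt(350947) ≈ 592.41*I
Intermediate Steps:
sqrt(-337101 + (-181*78 + 272)) = sqrt(-337101 + (-14118 + 272)) = sqrt(-337101 - 13846) = sqrt(-350947) = I*sqrt(350947)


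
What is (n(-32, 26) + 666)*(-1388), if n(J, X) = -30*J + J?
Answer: -2212472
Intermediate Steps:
n(J, X) = -29*J
(n(-32, 26) + 666)*(-1388) = (-29*(-32) + 666)*(-1388) = (928 + 666)*(-1388) = 1594*(-1388) = -2212472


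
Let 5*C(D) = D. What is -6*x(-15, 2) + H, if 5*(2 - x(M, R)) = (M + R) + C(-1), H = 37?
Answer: 229/25 ≈ 9.1600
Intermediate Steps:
C(D) = D/5
x(M, R) = 51/25 - M/5 - R/5 (x(M, R) = 2 - ((M + R) + (1/5)*(-1))/5 = 2 - ((M + R) - 1/5)/5 = 2 - (-1/5 + M + R)/5 = 2 + (1/25 - M/5 - R/5) = 51/25 - M/5 - R/5)
-6*x(-15, 2) + H = -6*(51/25 - 1/5*(-15) - 1/5*2) + 37 = -6*(51/25 + 3 - 2/5) + 37 = -6*116/25 + 37 = -696/25 + 37 = 229/25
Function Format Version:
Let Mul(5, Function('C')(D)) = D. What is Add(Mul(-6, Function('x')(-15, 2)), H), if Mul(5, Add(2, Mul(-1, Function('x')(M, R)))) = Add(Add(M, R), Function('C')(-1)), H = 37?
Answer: Rational(229, 25) ≈ 9.1600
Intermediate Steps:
Function('C')(D) = Mul(Rational(1, 5), D)
Function('x')(M, R) = Add(Rational(51, 25), Mul(Rational(-1, 5), M), Mul(Rational(-1, 5), R)) (Function('x')(M, R) = Add(2, Mul(Rational(-1, 5), Add(Add(M, R), Mul(Rational(1, 5), -1)))) = Add(2, Mul(Rational(-1, 5), Add(Add(M, R), Rational(-1, 5)))) = Add(2, Mul(Rational(-1, 5), Add(Rational(-1, 5), M, R))) = Add(2, Add(Rational(1, 25), Mul(Rational(-1, 5), M), Mul(Rational(-1, 5), R))) = Add(Rational(51, 25), Mul(Rational(-1, 5), M), Mul(Rational(-1, 5), R)))
Add(Mul(-6, Function('x')(-15, 2)), H) = Add(Mul(-6, Add(Rational(51, 25), Mul(Rational(-1, 5), -15), Mul(Rational(-1, 5), 2))), 37) = Add(Mul(-6, Add(Rational(51, 25), 3, Rational(-2, 5))), 37) = Add(Mul(-6, Rational(116, 25)), 37) = Add(Rational(-696, 25), 37) = Rational(229, 25)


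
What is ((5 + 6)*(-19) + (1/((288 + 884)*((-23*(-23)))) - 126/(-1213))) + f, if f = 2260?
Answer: 1542523325345/752045444 ≈ 2051.1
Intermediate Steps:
((5 + 6)*(-19) + (1/((288 + 884)*((-23*(-23)))) - 126/(-1213))) + f = ((5 + 6)*(-19) + (1/((288 + 884)*((-23*(-23)))) - 126/(-1213))) + 2260 = (11*(-19) + (1/(1172*529) - 126*(-1/1213))) + 2260 = (-209 + ((1/1172)*(1/529) + 126/1213)) + 2260 = (-209 + (1/619988 + 126/1213)) + 2260 = (-209 + 78119701/752045444) + 2260 = -157099378095/752045444 + 2260 = 1542523325345/752045444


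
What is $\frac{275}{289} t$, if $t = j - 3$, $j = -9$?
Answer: $- \frac{3300}{289} \approx -11.419$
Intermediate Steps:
$t = -12$ ($t = -9 - 3 = -12$)
$\frac{275}{289} t = \frac{275}{289} \left(-12\right) = - \frac{3300}{289}$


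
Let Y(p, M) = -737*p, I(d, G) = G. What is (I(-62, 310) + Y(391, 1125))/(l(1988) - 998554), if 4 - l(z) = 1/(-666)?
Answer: 191712762/665034299 ≈ 0.28827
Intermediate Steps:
Y(p, M) = -737*p
l(z) = 2665/666 (l(z) = 4 - 1/(-666) = 4 - 1*(-1/666) = 4 + 1/666 = 2665/666)
(I(-62, 310) + Y(391, 1125))/(l(1988) - 998554) = (310 - 737*391)/(2665/666 - 998554) = (310 - 288167)/(-665034299/666) = -287857*(-666/665034299) = 191712762/665034299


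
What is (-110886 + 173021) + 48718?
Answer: 110853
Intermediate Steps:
(-110886 + 173021) + 48718 = 62135 + 48718 = 110853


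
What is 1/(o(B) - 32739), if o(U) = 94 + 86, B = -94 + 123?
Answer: -1/32559 ≈ -3.0713e-5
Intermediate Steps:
B = 29
o(U) = 180
1/(o(B) - 32739) = 1/(180 - 32739) = 1/(-32559) = -1/32559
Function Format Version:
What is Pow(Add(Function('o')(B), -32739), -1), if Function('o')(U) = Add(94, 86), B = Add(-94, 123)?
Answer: Rational(-1, 32559) ≈ -3.0713e-5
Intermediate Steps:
B = 29
Function('o')(U) = 180
Pow(Add(Function('o')(B), -32739), -1) = Pow(Add(180, -32739), -1) = Pow(-32559, -1) = Rational(-1, 32559)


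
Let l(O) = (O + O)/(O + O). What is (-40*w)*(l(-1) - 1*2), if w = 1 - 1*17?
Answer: -640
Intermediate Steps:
w = -16 (w = 1 - 17 = -16)
l(O) = 1 (l(O) = (2*O)/((2*O)) = (2*O)*(1/(2*O)) = 1)
(-40*w)*(l(-1) - 1*2) = (-40*(-16))*(1 - 1*2) = 640*(1 - 2) = 640*(-1) = -640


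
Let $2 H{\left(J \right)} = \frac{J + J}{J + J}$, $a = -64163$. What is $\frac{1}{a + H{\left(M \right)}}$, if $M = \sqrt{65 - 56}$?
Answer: $- \frac{2}{128325} \approx -1.5585 \cdot 10^{-5}$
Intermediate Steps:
$M = 3$ ($M = \sqrt{9} = 3$)
$H{\left(J \right)} = \frac{1}{2}$ ($H{\left(J \right)} = \frac{\left(J + J\right) \frac{1}{J + J}}{2} = \frac{2 J \frac{1}{2 J}}{2} = \frac{1}{2} \cdot 1 = \frac{1}{2}$)
$\frac{1}{a + H{\left(M \right)}} = \frac{1}{-64163 + \frac{1}{2}} = \frac{1}{- \frac{128325}{2}} = - \frac{2}{128325}$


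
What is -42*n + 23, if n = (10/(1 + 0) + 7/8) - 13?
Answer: 449/4 ≈ 112.25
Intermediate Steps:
n = -17/8 (n = (10/1 + 7*(⅛)) - 13 = (10*1 + 7/8) - 13 = (10 + 7/8) - 13 = 87/8 - 13 = -17/8 ≈ -2.1250)
-42*n + 23 = -42*(-17/8) + 23 = 357/4 + 23 = 449/4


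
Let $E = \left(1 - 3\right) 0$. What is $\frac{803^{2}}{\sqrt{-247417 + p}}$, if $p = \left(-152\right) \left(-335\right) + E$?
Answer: $- \frac{644809 i \sqrt{21833}}{65499} \approx - 1454.6 i$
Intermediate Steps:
$E = 0$ ($E = \left(1 + \left(0 - 3\right)\right) 0 = \left(1 - 3\right) 0 = \left(-2\right) 0 = 0$)
$p = 50920$ ($p = \left(-152\right) \left(-335\right) + 0 = 50920 + 0 = 50920$)
$\frac{803^{2}}{\sqrt{-247417 + p}} = \frac{803^{2}}{\sqrt{-247417 + 50920}} = \frac{644809}{\sqrt{-196497}} = \frac{644809}{3 i \sqrt{21833}} = 644809 \left(- \frac{i \sqrt{21833}}{65499}\right) = - \frac{644809 i \sqrt{21833}}{65499}$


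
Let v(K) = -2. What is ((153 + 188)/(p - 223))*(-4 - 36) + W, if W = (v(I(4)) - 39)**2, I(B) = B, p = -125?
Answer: 149657/87 ≈ 1720.2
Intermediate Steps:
W = 1681 (W = (-2 - 39)**2 = (-41)**2 = 1681)
((153 + 188)/(p - 223))*(-4 - 36) + W = ((153 + 188)/(-125 - 223))*(-4 - 36) + 1681 = (341/(-348))*(-40) + 1681 = (341*(-1/348))*(-40) + 1681 = -341/348*(-40) + 1681 = 3410/87 + 1681 = 149657/87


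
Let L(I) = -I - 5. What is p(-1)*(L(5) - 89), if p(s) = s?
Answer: 99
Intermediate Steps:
L(I) = -5 - I
p(-1)*(L(5) - 89) = -((-5 - 1*5) - 89) = -((-5 - 5) - 89) = -(-10 - 89) = -1*(-99) = 99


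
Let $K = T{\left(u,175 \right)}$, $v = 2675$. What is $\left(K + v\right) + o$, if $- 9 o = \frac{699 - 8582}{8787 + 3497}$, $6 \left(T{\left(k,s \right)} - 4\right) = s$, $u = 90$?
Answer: $\frac{299411957}{110556} \approx 2708.2$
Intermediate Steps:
$T{\left(k,s \right)} = 4 + \frac{s}{6}$
$K = \frac{199}{6}$ ($K = 4 + \frac{1}{6} \cdot 175 = 4 + \frac{175}{6} = \frac{199}{6} \approx 33.167$)
$o = \frac{7883}{110556}$ ($o = - \frac{\left(699 - 8582\right) \frac{1}{8787 + 3497}}{9} = - \frac{\left(-7883\right) \frac{1}{12284}}{9} = \left(- \frac{1}{9}\right) \left(- \frac{7883}{12284}\right) = \frac{7883}{110556} \approx 0.071303$)
$\left(K + v\right) + o = \left(\frac{199}{6} + 2675\right) + \frac{7883}{110556} = \frac{16249}{6} + \frac{7883}{110556} = \frac{299411957}{110556}$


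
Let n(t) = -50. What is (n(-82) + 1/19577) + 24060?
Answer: 470043771/19577 ≈ 24010.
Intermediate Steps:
(n(-82) + 1/19577) + 24060 = (-50 + 1/19577) + 24060 = -978849/19577 + 24060 = 470043771/19577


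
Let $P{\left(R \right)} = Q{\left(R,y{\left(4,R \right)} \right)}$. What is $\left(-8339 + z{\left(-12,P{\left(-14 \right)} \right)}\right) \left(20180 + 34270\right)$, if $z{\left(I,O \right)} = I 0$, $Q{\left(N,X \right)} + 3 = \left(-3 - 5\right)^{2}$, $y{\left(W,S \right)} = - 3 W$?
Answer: $-454058550$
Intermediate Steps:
$Q{\left(N,X \right)} = 61$ ($Q{\left(N,X \right)} = -3 + \left(-3 - 5\right)^{2} = -3 + \left(-8\right)^{2} = -3 + 64 = 61$)
$P{\left(R \right)} = 61$
$z{\left(I,O \right)} = 0$
$\left(-8339 + z{\left(-12,P{\left(-14 \right)} \right)}\right) \left(20180 + 34270\right) = \left(-8339 + 0\right) \left(20180 + 34270\right) = \left(-8339\right) 54450 = -454058550$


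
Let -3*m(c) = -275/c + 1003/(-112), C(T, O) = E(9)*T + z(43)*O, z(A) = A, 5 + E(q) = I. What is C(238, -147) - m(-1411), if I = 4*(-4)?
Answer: -5367677057/474096 ≈ -11322.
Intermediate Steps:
I = -16
E(q) = -21 (E(q) = -5 - 16 = -21)
C(T, O) = -21*T + 43*O
m(c) = 1003/336 + 275/(3*c) (m(c) = -(-275/c + 1003/(-112))/3 = -(-275/c + 1003*(-1/112))/3 = -(-275/c - 1003/112)/3 = -(-1003/112 - 275/c)/3 = 1003/336 + 275/(3*c))
C(238, -147) - m(-1411) = (-21*238 + 43*(-147)) - (30800 + 1003*(-1411))/(336*(-1411)) = (-4998 - 6321) - (-1)*(30800 - 1415233)/(336*1411) = -11319 - (-1)*(-1384433)/(336*1411) = -11319 - 1*1384433/474096 = -11319 - 1384433/474096 = -5367677057/474096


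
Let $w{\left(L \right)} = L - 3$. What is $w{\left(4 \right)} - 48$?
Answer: $-47$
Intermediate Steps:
$w{\left(L \right)} = -3 + L$
$w{\left(4 \right)} - 48 = \left(-3 + 4\right) - 48 = 1 - 48 = -47$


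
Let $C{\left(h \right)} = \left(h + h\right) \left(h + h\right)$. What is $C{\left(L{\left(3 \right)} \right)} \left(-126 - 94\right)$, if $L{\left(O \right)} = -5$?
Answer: $-22000$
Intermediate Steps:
$C{\left(h \right)} = 4 h^{2}$ ($C{\left(h \right)} = 2 h 2 h = 4 h^{2}$)
$C{\left(L{\left(3 \right)} \right)} \left(-126 - 94\right) = 4 \left(-5\right)^{2} \left(-126 - 94\right) = 4 \cdot 25 \left(-220\right) = 100 \left(-220\right) = -22000$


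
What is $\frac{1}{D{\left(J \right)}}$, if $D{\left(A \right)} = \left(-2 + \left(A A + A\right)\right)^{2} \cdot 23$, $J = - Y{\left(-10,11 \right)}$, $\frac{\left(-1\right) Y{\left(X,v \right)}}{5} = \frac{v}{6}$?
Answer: $\frac{1296}{247896047} \approx 5.228 \cdot 10^{-6}$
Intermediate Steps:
$Y{\left(X,v \right)} = - \frac{5 v}{6}$ ($Y{\left(X,v \right)} = - 5 \frac{v}{6} = - \frac{5 v}{6}$)
$J = \frac{55}{6}$ ($J = - \frac{\left(-5\right) 11}{6} = \left(-1\right) \left(- \frac{55}{6}\right) = \frac{55}{6} \approx 9.1667$)
$D{\left(A \right)} = 23 \left(-2 + A + A^{2}\right)^{2}$ ($D{\left(A \right)} = \left(-2 + \left(A^{2} + A\right)\right)^{2} \cdot 23 = \left(-2 + \left(A + A^{2}\right)\right)^{2} \cdot 23 = \left(-2 + A + A^{2}\right)^{2} \cdot 23 = 23 \left(-2 + A + A^{2}\right)^{2}$)
$\frac{1}{D{\left(J \right)}} = \frac{1}{23 \left(-2 + \frac{55}{6} + \left(\frac{55}{6}\right)^{2}\right)^{2}} = \frac{1}{23 \left(-2 + \frac{55}{6} + \frac{3025}{36}\right)^{2}} = \frac{1}{23 \left(\frac{3283}{36}\right)^{2}} = \frac{1}{23 \cdot \frac{10778089}{1296}} = \frac{1}{\frac{247896047}{1296}} = \frac{1296}{247896047}$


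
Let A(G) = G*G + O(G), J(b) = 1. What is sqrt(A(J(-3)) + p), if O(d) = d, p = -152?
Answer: 5*I*sqrt(6) ≈ 12.247*I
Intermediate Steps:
A(G) = G + G**2 (A(G) = G*G + G = G**2 + G = G + G**2)
sqrt(A(J(-3)) + p) = sqrt(1*(1 + 1) - 152) = sqrt(1*2 - 152) = sqrt(2 - 152) = sqrt(-150) = 5*I*sqrt(6)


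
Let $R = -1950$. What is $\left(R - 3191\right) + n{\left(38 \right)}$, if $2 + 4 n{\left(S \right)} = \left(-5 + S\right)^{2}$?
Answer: $- \frac{19477}{4} \approx -4869.3$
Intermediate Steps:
$n{\left(S \right)} = - \frac{1}{2} + \frac{\left(-5 + S\right)^{2}}{4}$
$\left(R - 3191\right) + n{\left(38 \right)} = \left(-1950 - 3191\right) - \left(\frac{1}{2} - \frac{\left(-5 + 38\right)^{2}}{4}\right) = -5141 - \left(\frac{1}{2} - \frac{33^{2}}{4}\right) = -5141 + \left(- \frac{1}{2} + \frac{1}{4} \cdot 1089\right) = -5141 + \left(- \frac{1}{2} + \frac{1089}{4}\right) = -5141 + \frac{1087}{4} = - \frac{19477}{4}$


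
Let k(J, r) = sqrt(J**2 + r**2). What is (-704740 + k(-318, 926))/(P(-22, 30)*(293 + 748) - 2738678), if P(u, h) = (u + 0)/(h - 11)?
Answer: 3347515/13014446 - 95*sqrt(9586)/26028892 ≈ 0.25686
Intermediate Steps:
P(u, h) = u/(-11 + h)
(-704740 + k(-318, 926))/(P(-22, 30)*(293 + 748) - 2738678) = (-704740 + sqrt((-318)**2 + 926**2))/((-22/(-11 + 30))*(293 + 748) - 2738678) = (-704740 + sqrt(101124 + 857476))/(-22/19*1041 - 2738678) = (-704740 + sqrt(958600))/(-22*1/19*1041 - 2738678) = (-704740 + 10*sqrt(9586))/(-22/19*1041 - 2738678) = (-704740 + 10*sqrt(9586))/(-22902/19 - 2738678) = (-704740 + 10*sqrt(9586))/(-52057784/19) = (-704740 + 10*sqrt(9586))*(-19/52057784) = 3347515/13014446 - 95*sqrt(9586)/26028892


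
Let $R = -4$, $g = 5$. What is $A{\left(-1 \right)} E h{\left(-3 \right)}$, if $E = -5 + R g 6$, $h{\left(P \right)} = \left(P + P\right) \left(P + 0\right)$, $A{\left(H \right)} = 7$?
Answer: $-15750$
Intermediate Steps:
$h{\left(P \right)} = 2 P^{2}$ ($h{\left(P \right)} = 2 P P = 2 P^{2}$)
$E = -125$ ($E = -5 - 4 \cdot 5 \cdot 6 = -5 - 120 = -125$)
$A{\left(-1 \right)} E h{\left(-3 \right)} = 7 \left(-125\right) 2 \left(-3\right)^{2} = - 875 \cdot 2 \cdot 9 = \left(-875\right) 18 = -15750$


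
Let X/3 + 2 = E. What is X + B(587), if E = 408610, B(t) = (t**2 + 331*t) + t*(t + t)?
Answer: 2453828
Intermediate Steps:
B(t) = 3*t**2 + 331*t (B(t) = (t**2 + 331*t) + t*(2*t) = (t**2 + 331*t) + 2*t**2 = 3*t**2 + 331*t)
X = 1225824 (X = -6 + 3*408610 = -6 + 1225830 = 1225824)
X + B(587) = 1225824 + 587*(331 + 3*587) = 1225824 + 587*(331 + 1761) = 1225824 + 587*2092 = 1225824 + 1228004 = 2453828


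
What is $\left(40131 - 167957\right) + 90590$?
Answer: $-37236$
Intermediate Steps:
$\left(40131 - 167957\right) + 90590 = -127826 + 90590 = -37236$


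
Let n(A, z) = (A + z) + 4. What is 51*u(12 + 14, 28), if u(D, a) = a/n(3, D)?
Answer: 476/11 ≈ 43.273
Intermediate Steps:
n(A, z) = 4 + A + z
u(D, a) = a/(7 + D) (u(D, a) = a/(4 + 3 + D) = a/(7 + D))
51*u(12 + 14, 28) = 51*(28/(7 + (12 + 14))) = 51*(28/(7 + 26)) = 51*(28/33) = 476/11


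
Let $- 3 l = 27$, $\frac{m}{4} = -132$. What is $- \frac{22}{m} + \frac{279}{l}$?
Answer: $- \frac{743}{24} \approx -30.958$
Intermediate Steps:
$m = -528$ ($m = 4 \left(-132\right) = -528$)
$l = -9$ ($l = \left(- \frac{1}{3}\right) 27 = -9$)
$- \frac{22}{m} + \frac{279}{l} = - \frac{22}{-528} + \frac{279}{-9} = \left(-22\right) \left(- \frac{1}{528}\right) + 279 \left(- \frac{1}{9}\right) = \frac{1}{24} - 31 = - \frac{743}{24}$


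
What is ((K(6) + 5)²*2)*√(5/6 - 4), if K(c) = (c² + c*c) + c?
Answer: 6889*I*√114/3 ≈ 24518.0*I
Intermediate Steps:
K(c) = c + 2*c² (K(c) = (c² + c²) + c = 2*c² + c = c + 2*c²)
((K(6) + 5)²*2)*√(5/6 - 4) = ((6*(1 + 2*6) + 5)²*2)*√(5/6 - 4) = ((6*(1 + 12) + 5)²*2)*√(5*(⅙) - 4) = ((6*13 + 5)²*2)*√(⅚ - 4) = ((78 + 5)²*2)*√(-19/6) = (83²*2)*(I*√114/6) = (6889*2)*(I*√114/6) = 13778*(I*√114/6) = 6889*I*√114/3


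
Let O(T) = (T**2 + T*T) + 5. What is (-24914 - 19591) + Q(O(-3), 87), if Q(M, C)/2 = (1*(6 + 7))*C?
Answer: -42243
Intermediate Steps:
O(T) = 5 + 2*T**2 (O(T) = (T**2 + T**2) + 5 = 2*T**2 + 5 = 5 + 2*T**2)
Q(M, C) = 26*C (Q(M, C) = 2*((1*(6 + 7))*C) = 2*((1*13)*C) = 2*(13*C) = 26*C)
(-24914 - 19591) + Q(O(-3), 87) = (-24914 - 19591) + 26*87 = -44505 + 2262 = -42243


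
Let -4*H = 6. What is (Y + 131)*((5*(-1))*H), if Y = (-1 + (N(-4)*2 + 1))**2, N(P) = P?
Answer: 2925/2 ≈ 1462.5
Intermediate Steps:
H = -3/2 (H = -1/4*6 = -3/2 ≈ -1.5000)
Y = 64 (Y = (-1 + (-4*2 + 1))**2 = (-1 + (-8 + 1))**2 = (-1 - 7)**2 = (-8)**2 = 64)
(Y + 131)*((5*(-1))*H) = (64 + 131)*((5*(-1))*(-3/2)) = 195*(-5*(-3/2)) = 195*(15/2) = 2925/2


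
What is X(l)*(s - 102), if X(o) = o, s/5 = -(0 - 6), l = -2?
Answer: 144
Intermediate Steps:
s = 30 (s = 5*(-(0 - 6)) = 5*(-1*(-6)) = 5*6 = 30)
X(l)*(s - 102) = -2*(30 - 102) = -2*(-72) = 144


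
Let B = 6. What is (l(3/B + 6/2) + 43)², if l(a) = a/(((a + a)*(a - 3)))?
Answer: 1936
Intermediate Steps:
l(a) = 1/(2*(-3 + a)) (l(a) = a/(((2*a)*(-3 + a))) = a/((2*a*(-3 + a))) = a*(1/(2*a*(-3 + a))) = 1/(2*(-3 + a)))
(l(3/B + 6/2) + 43)² = (1/(2*(-3 + (3/6 + 6/2))) + 43)² = (1/(2*(-3 + (3*(⅙) + 6*(½)))) + 43)² = (1/(2*(-3 + (½ + 3))) + 43)² = (1/(2*(-3 + 7/2)) + 43)² = (1/(2*(½)) + 43)² = ((½)*2 + 43)² = (1 + 43)² = 44² = 1936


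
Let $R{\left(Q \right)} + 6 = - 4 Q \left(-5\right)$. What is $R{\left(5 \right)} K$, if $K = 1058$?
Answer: $99452$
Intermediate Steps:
$R{\left(Q \right)} = -6 + 20 Q$ ($R{\left(Q \right)} = -6 + - 4 Q \left(-5\right) = -6 + 20 Q$)
$R{\left(5 \right)} K = \left(-6 + 20 \cdot 5\right) 1058 = \left(-6 + 100\right) 1058 = 94 \cdot 1058 = 99452$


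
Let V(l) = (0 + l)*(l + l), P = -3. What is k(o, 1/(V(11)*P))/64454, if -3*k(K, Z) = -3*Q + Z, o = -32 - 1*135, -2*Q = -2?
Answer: 2179/140380812 ≈ 1.5522e-5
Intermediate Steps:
Q = 1 (Q = -½*(-2) = 1)
V(l) = 2*l² (V(l) = l*(2*l) = 2*l²)
o = -167 (o = -32 - 135 = -167)
k(K, Z) = 1 - Z/3 (k(K, Z) = -(-3*1 + Z)/3 = -(-3 + Z)/3 = 1 - Z/3)
k(o, 1/(V(11)*P))/64454 = (1 - 1/(3*((2*11²)*(-3))))/64454 = (1 - 1/(3*((2*121)*(-3))))*(1/64454) = (1 - 1/(3*(242*(-3))))*(1/64454) = (1 - ⅓/(-726))*(1/64454) = (1 - ⅓*(-1/726))*(1/64454) = (1 + 1/2178)*(1/64454) = (2179/2178)*(1/64454) = 2179/140380812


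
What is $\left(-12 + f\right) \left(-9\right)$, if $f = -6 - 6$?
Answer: $216$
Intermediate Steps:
$f = -12$ ($f = -6 - 6 = -12$)
$\left(-12 + f\right) \left(-9\right) = \left(-12 - 12\right) \left(-9\right) = \left(-24\right) \left(-9\right) = 216$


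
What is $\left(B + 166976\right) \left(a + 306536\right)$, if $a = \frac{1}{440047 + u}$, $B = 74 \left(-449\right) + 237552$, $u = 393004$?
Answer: $\frac{94815723772670774}{833051} \approx 1.1382 \cdot 10^{11}$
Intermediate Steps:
$B = 204326$ ($B = -33226 + 237552 = 204326$)
$a = \frac{1}{833051}$ ($a = \frac{1}{440047 + 393004} = \frac{1}{833051} \approx 1.2004 \cdot 10^{-6}$)
$\left(B + 166976\right) \left(a + 306536\right) = \left(204326 + 166976\right) \left(\frac{1}{833051} + 306536\right) = 371302 \cdot \frac{255360121337}{833051} = \frac{94815723772670774}{833051}$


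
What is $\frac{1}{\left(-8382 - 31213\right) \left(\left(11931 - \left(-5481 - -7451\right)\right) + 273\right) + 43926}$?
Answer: $- \frac{1}{405171304} \approx -2.4681 \cdot 10^{-9}$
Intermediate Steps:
$\frac{1}{\left(-8382 - 31213\right) \left(\left(11931 - \left(-5481 - -7451\right)\right) + 273\right) + 43926} = \frac{1}{- 39595 \left(\left(11931 - \left(-5481 + 7451\right)\right) + 273\right) + 43926} = \frac{1}{- 39595 \left(\left(11931 - 1970\right) + 273\right) + 43926} = \frac{1}{- 39595 \left(9961 + 273\right) + 43926} = \frac{1}{\left(-39595\right) 10234 + 43926} = \frac{1}{-405215230 + 43926} = \frac{1}{-405171304} = - \frac{1}{405171304}$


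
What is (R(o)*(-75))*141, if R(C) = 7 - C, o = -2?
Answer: -95175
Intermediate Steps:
(R(o)*(-75))*141 = ((7 - 1*(-2))*(-75))*141 = ((7 + 2)*(-75))*141 = (9*(-75))*141 = -675*141 = -95175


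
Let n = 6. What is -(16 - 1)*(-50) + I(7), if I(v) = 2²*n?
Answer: 774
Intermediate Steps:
I(v) = 24 (I(v) = 2²*6 = 4*6 = 24)
-(16 - 1)*(-50) + I(7) = -(16 - 1)*(-50) + 24 = -1*15*(-50) + 24 = -15*(-50) + 24 = 750 + 24 = 774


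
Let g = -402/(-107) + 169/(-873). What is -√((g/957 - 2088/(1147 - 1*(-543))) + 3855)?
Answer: -2*√3614345973939415541145/1936877085 ≈ -62.079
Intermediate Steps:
g = 332863/93411 (g = -402*(-1/107) + 169*(-1/873) = 402/107 - 169/873 = 332863/93411 ≈ 3.5634)
-√((g/957 - 2088/(1147 - 1*(-543))) + 3855) = -√(((332863/93411)/957 - 2088/(1147 - 1*(-543))) + 3855) = -√(((332863/93411)*(1/957) - 2088/(1147 + 543)) + 3855) = -√((332863/89394327 - 2088/1690) + 3855) = -√((332863/89394327 - 2088*1/1690) + 3855) = -√((332863/89394327 - 1044/845) + 3855) = -√(-93046408153/75538206315 + 3855) = -√(291106738936172/75538206315) = -2*√3614345973939415541145/1936877085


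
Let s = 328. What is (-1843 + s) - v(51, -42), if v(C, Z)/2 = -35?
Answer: -1445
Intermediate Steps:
v(C, Z) = -70 (v(C, Z) = 2*(-35) = -70)
(-1843 + s) - v(51, -42) = (-1843 + 328) - 1*(-70) = -1515 + 70 = -1445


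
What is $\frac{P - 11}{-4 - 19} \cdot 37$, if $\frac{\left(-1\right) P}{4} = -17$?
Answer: $- \frac{2109}{23} \approx -91.696$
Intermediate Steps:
$P = 68$ ($P = \left(-4\right) \left(-17\right) = 68$)
$\frac{P - 11}{-4 - 19} \cdot 37 = \frac{68 - 11}{-4 - 19} \cdot 37 = \frac{57}{-23} \cdot 37 = 57 \left(- \frac{1}{23}\right) 37 = \left(- \frac{57}{23}\right) 37 = - \frac{2109}{23}$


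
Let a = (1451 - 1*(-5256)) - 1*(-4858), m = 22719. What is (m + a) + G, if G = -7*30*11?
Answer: 31974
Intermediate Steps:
a = 11565 (a = (1451 + 5256) + 4858 = 6707 + 4858 = 11565)
G = -2310 (G = -210*11 = -2310)
(m + a) + G = (22719 + 11565) - 2310 = 34284 - 2310 = 31974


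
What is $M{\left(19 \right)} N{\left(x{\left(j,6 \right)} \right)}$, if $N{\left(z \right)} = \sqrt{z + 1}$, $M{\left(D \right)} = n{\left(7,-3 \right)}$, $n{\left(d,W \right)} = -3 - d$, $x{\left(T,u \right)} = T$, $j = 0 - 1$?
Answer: $0$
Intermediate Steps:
$j = -1$ ($j = 0 - 1 = -1$)
$M{\left(D \right)} = -10$ ($M{\left(D \right)} = -3 - 7 = -10$)
$N{\left(z \right)} = \sqrt{1 + z}$
$M{\left(19 \right)} N{\left(x{\left(j,6 \right)} \right)} = - 10 \sqrt{1 - 1} = - 10 \sqrt{0} = \left(-10\right) 0 = 0$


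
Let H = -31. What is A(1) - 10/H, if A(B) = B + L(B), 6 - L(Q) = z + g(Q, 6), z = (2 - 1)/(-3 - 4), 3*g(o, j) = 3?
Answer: 1403/217 ≈ 6.4654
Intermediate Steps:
g(o, j) = 1 (g(o, j) = (⅓)*3 = 1)
z = -⅐ (z = 1/(-7) = 1*(-⅐) = -⅐ ≈ -0.14286)
L(Q) = 36/7 (L(Q) = 6 - (-⅐ + 1) = 6 - 1*6/7 = 6 - 6/7 = 36/7)
A(B) = 36/7 + B (A(B) = B + 36/7 = 36/7 + B)
A(1) - 10/H = (36/7 + 1) - 10/(-31) = 43/7 - 1/31*(-10) = 43/7 + 10/31 = 1403/217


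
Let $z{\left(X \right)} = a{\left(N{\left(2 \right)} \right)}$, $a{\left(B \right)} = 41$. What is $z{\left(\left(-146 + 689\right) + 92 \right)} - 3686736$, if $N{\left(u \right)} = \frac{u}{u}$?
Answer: $-3686695$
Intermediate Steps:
$N{\left(u \right)} = 1$
$z{\left(X \right)} = 41$
$z{\left(\left(-146 + 689\right) + 92 \right)} - 3686736 = 41 - 3686736 = -3686695$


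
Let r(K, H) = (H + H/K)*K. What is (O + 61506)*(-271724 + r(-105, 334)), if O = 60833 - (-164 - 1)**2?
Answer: -29148636440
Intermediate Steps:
O = 33608 (O = 60833 - 1*(-165)**2 = 60833 - 1*27225 = 60833 - 27225 = 33608)
r(K, H) = K*(H + H/K)
(O + 61506)*(-271724 + r(-105, 334)) = (33608 + 61506)*(-271724 + 334*(1 - 105)) = 95114*(-271724 + 334*(-104)) = 95114*(-271724 - 34736) = 95114*(-306460) = -29148636440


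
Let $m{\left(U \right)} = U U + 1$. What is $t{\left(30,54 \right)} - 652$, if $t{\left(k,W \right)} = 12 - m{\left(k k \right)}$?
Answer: $-810641$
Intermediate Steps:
$m{\left(U \right)} = 1 + U^{2}$ ($m{\left(U \right)} = U^{2} + 1 = 1 + U^{2}$)
$t{\left(k,W \right)} = 11 - k^{4}$ ($t{\left(k,W \right)} = 12 - \left(1 + \left(k k\right)^{2}\right) = 12 - \left(1 + \left(k^{2}\right)^{2}\right) = 12 - \left(1 + k^{4}\right) = 11 - k^{4}$)
$t{\left(30,54 \right)} - 652 = \left(11 - 30^{4}\right) - 652 = \left(11 - 810000\right) - 652 = -809989 - 652 = -810641$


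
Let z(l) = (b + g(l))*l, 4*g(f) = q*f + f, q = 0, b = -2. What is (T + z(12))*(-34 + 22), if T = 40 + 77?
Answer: -1548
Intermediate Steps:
T = 117
g(f) = f/4 (g(f) = (0*f + f)/4 = (0 + f)/4 = f/4)
z(l) = l*(-2 + l/4) (z(l) = (-2 + l/4)*l = l*(-2 + l/4))
(T + z(12))*(-34 + 22) = (117 + (¼)*12*(-8 + 12))*(-34 + 22) = (117 + (¼)*12*4)*(-12) = (117 + 12)*(-12) = 129*(-12) = -1548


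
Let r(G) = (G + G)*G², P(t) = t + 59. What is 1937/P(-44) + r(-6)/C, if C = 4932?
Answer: 265189/2055 ≈ 129.05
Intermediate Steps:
P(t) = 59 + t
r(G) = 2*G³ (r(G) = (2*G)*G² = 2*G³)
1937/P(-44) + r(-6)/C = 1937/(59 - 44) + (2*(-6)³)/4932 = 1937/15 + (2*(-216))*(1/4932) = 1937*(1/15) - 432*1/4932 = 1937/15 - 12/137 = 265189/2055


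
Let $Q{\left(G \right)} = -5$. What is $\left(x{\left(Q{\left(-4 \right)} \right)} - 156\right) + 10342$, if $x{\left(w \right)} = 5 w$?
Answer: $10161$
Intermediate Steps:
$\left(x{\left(Q{\left(-4 \right)} \right)} - 156\right) + 10342 = \left(5 \left(-5\right) - 156\right) + 10342 = \left(-25 - 156\right) + 10342 = -181 + 10342 = 10161$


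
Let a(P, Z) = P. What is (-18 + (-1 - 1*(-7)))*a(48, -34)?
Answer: -576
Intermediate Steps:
(-18 + (-1 - 1*(-7)))*a(48, -34) = (-18 + (-1 - 1*(-7)))*48 = (-18 + (-1 + 7))*48 = (-18 + 6)*48 = -12*48 = -576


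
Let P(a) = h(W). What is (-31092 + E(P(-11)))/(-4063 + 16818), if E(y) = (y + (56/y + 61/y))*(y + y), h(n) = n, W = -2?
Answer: -6170/2551 ≈ -2.4187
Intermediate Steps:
P(a) = -2
E(y) = 2*y*(y + 117/y) (E(y) = (y + 117/y)*(2*y) = 2*y*(y + 117/y))
(-31092 + E(P(-11)))/(-4063 + 16818) = (-31092 + (234 + 2*(-2)²))/(-4063 + 16818) = (-31092 + (234 + 2*4))/12755 = (-31092 + (234 + 8))*(1/12755) = (-31092 + 242)*(1/12755) = -30850*1/12755 = -6170/2551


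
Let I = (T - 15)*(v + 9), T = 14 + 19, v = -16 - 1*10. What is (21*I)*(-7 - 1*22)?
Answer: 186354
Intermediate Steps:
v = -26 (v = -16 - 10 = -26)
T = 33
I = -306 (I = (33 - 15)*(-26 + 9) = 18*(-17) = -306)
(21*I)*(-7 - 1*22) = (21*(-306))*(-7 - 1*22) = -6426*(-7 - 22) = -6426*(-29) = 186354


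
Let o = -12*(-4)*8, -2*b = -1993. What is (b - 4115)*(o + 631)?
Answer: -6330555/2 ≈ -3.1653e+6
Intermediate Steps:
b = 1993/2 (b = -1/2*(-1993) = 1993/2 ≈ 996.50)
o = 384 (o = 48*8 = 384)
(b - 4115)*(o + 631) = (1993/2 - 4115)*(384 + 631) = -6237/2*1015 = -6330555/2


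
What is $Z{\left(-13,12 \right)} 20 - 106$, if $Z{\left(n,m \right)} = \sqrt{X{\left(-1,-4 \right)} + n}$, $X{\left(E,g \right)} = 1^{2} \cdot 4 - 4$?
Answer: $-106 + 20 i \sqrt{13} \approx -106.0 + 72.111 i$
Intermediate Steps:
$X{\left(E,g \right)} = 0$ ($X{\left(E,g \right)} = 1 \cdot 4 - 4 = 4 - 4 = 0$)
$Z{\left(n,m \right)} = \sqrt{n}$ ($Z{\left(n,m \right)} = \sqrt{0 + n} = \sqrt{n}$)
$Z{\left(-13,12 \right)} 20 - 106 = \sqrt{-13} \cdot 20 - 106 = i \sqrt{13} \cdot 20 - 106 = 20 i \sqrt{13} - 106 = -106 + 20 i \sqrt{13}$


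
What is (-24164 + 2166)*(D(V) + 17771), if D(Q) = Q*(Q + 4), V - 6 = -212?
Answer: -1306307234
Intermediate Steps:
V = -206 (V = 6 - 212 = -206)
D(Q) = Q*(4 + Q)
(-24164 + 2166)*(D(V) + 17771) = (-24164 + 2166)*(-206*(4 - 206) + 17771) = -21998*(-206*(-202) + 17771) = -21998*(41612 + 17771) = -21998*59383 = -1306307234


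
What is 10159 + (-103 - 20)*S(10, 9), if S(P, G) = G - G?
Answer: 10159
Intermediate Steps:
S(P, G) = 0
10159 + (-103 - 20)*S(10, 9) = 10159 + (-103 - 20)*0 = 10159 - 123*0 = 10159 + 0 = 10159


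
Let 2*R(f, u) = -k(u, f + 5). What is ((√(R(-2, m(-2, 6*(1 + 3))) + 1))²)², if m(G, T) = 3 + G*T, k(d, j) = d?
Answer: 2209/4 ≈ 552.25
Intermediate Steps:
R(f, u) = -u/2 (R(f, u) = (-u)/2 = -u/2)
((√(R(-2, m(-2, 6*(1 + 3))) + 1))²)² = ((√(-(3 - 12*(1 + 3))/2 + 1))²)² = ((√(-(3 - 12*4)/2 + 1))²)² = ((√(-(3 - 2*24)/2 + 1))²)² = ((√(-(3 - 48)/2 + 1))²)² = ((√(-½*(-45) + 1))²)² = ((√(45/2 + 1))²)² = ((√(47/2))²)² = ((√94/2)²)² = (47/2)² = 2209/4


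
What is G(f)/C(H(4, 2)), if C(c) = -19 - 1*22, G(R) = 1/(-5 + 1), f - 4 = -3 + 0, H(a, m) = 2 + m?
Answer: 1/164 ≈ 0.0060976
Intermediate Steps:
f = 1 (f = 4 + (-3 + 0) = 4 - 3 = 1)
G(R) = -¼ (G(R) = 1/(-4) = -¼)
C(c) = -41 (C(c) = -19 - 22 = -41)
G(f)/C(H(4, 2)) = -¼/(-41) = -¼*(-1/41) = 1/164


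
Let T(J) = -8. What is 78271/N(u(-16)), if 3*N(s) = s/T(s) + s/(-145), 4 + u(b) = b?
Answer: 4539718/51 ≈ 89014.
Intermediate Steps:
u(b) = -4 + b
N(s) = -51*s/1160 (N(s) = (s/(-8) + s/(-145))/3 = (s*(-⅛) + s*(-1/145))/3 = (-s/8 - s/145)/3 = (-153*s/1160)/3 = -51*s/1160)
78271/N(u(-16)) = 78271/((-51*(-4 - 16)/1160)) = 78271/((-51/1160*(-20))) = 78271/(51/58) = 78271*(58/51) = 4539718/51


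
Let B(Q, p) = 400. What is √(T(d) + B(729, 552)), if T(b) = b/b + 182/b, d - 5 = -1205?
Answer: √1443054/60 ≈ 20.021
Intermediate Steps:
d = -1200 (d = 5 - 1205 = -1200)
T(b) = 1 + 182/b
√(T(d) + B(729, 552)) = √((182 - 1200)/(-1200) + 400) = √(-1/1200*(-1018) + 400) = √(509/600 + 400) = √(240509/600) = √1443054/60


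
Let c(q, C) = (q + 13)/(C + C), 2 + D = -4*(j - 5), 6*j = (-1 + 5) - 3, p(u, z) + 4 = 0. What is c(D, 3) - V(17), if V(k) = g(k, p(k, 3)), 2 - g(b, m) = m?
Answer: -17/18 ≈ -0.94444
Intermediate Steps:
p(u, z) = -4 (p(u, z) = -4 + 0 = -4)
j = 1/6 (j = ((-1 + 5) - 3)/6 = (4 - 3)/6 = (1/6)*1 = 1/6 ≈ 0.16667)
g(b, m) = 2 - m
V(k) = 6 (V(k) = 2 - 1*(-4) = 2 + 4 = 6)
D = 52/3 (D = -2 - 4*(1/6 - 5) = -2 - 4*(-29/6) = -2 + 58/3 = 52/3 ≈ 17.333)
c(q, C) = (13 + q)/(2*C) (c(q, C) = (13 + q)/((2*C)) = (13 + q)*(1/(2*C)) = (13 + q)/(2*C))
c(D, 3) - V(17) = (1/2)*(13 + 52/3)/3 - 1*6 = (1/2)*(1/3)*(91/3) - 6 = 91/18 - 6 = -17/18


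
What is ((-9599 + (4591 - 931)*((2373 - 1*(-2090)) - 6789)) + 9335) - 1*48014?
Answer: -8561438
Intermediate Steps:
((-9599 + (4591 - 931)*((2373 - 1*(-2090)) - 6789)) + 9335) - 1*48014 = ((-9599 + 3660*((2373 + 2090) - 6789)) + 9335) - 48014 = ((-9599 + 3660*(4463 - 6789)) + 9335) - 48014 = ((-9599 + 3660*(-2326)) + 9335) - 48014 = ((-9599 - 8513160) + 9335) - 48014 = (-8522759 + 9335) - 48014 = -8513424 - 48014 = -8561438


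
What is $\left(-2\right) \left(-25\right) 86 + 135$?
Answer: $4435$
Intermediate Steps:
$\left(-2\right) \left(-25\right) 86 + 135 = 50 \cdot 86 + 135 = 4300 + 135 = 4435$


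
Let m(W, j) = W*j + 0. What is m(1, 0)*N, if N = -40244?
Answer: 0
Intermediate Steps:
m(W, j) = W*j
m(1, 0)*N = (1*0)*(-40244) = 0*(-40244) = 0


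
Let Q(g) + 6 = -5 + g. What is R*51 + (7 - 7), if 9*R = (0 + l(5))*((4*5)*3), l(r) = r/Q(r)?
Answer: -850/3 ≈ -283.33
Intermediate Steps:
Q(g) = -11 + g (Q(g) = -6 + (-5 + g) = -11 + g)
l(r) = r/(-11 + r)
R = -50/9 (R = ((0 + 5/(-11 + 5))*((4*5)*3))/9 = ((0 + 5/(-6))*(20*3))/9 = ((0 + 5*(-⅙))*60)/9 = ((0 - ⅚)*60)/9 = (-⅚*60)/9 = (⅑)*(-50) = -50/9 ≈ -5.5556)
R*51 + (7 - 7) = -50/9*51 + (7 - 7) = -850/3 + 0 = -850/3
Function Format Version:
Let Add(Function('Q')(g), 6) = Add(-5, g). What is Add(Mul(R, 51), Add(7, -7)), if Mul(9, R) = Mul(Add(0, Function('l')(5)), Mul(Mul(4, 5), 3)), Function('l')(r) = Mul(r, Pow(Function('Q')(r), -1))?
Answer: Rational(-850, 3) ≈ -283.33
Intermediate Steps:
Function('Q')(g) = Add(-11, g) (Function('Q')(g) = Add(-6, Add(-5, g)) = Add(-11, g))
Function('l')(r) = Mul(r, Pow(Add(-11, r), -1))
R = Rational(-50, 9) (R = Mul(Rational(1, 9), Mul(Add(0, Mul(5, Pow(Add(-11, 5), -1))), Mul(Mul(4, 5), 3))) = Mul(Rational(1, 9), Mul(Add(0, Mul(5, Pow(-6, -1))), Mul(20, 3))) = Mul(Rational(1, 9), Mul(Add(0, Mul(5, Rational(-1, 6))), 60)) = Mul(Rational(1, 9), Mul(Add(0, Rational(-5, 6)), 60)) = Mul(Rational(1, 9), Mul(Rational(-5, 6), 60)) = Mul(Rational(1, 9), -50) = Rational(-50, 9) ≈ -5.5556)
Add(Mul(R, 51), Add(7, -7)) = Add(Mul(Rational(-50, 9), 51), Add(7, -7)) = Add(Rational(-850, 3), 0) = Rational(-850, 3)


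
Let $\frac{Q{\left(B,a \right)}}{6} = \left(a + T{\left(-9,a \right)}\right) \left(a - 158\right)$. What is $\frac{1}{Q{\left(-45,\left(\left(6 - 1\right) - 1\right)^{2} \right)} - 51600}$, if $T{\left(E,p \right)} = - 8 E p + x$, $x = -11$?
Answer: $- \frac{1}{1037364} \approx -9.6398 \cdot 10^{-7}$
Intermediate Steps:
$T{\left(E,p \right)} = -11 - 8 E p$ ($T{\left(E,p \right)} = - 8 E p - 11 = -11 - 8 E p$)
$Q{\left(B,a \right)} = 6 \left(-158 + a\right) \left(-11 + 73 a\right)$ ($Q{\left(B,a \right)} = 6 \left(a - \left(11 - 72 a\right)\right) \left(a - 158\right) = 6 \left(a + \left(-11 + 72 a\right)\right) \left(-158 + a\right) = 6 \left(-11 + 73 a\right) \left(-158 + a\right) = 6 \left(-158 + a\right) \left(-11 + 73 a\right)$)
$\frac{1}{Q{\left(-45,\left(\left(6 - 1\right) - 1\right)^{2} \right)} - 51600} = \frac{1}{\left(10428 - 69270 \left(\left(6 - 1\right) - 1\right)^{2} + 438 \left(\left(\left(6 - 1\right) - 1\right)^{2}\right)^{2}\right) - 51600} = \frac{1}{\left(10428 - 69270 \left(5 - 1\right)^{2} + 438 \left(\left(5 - 1\right)^{2}\right)^{2}\right) - 51600} = \frac{1}{\left(10428 - 69270 \cdot 4^{2} + 438 \left(4^{2}\right)^{2}\right) - 51600} = \frac{1}{\left(10428 - 1108320 + 438 \cdot 16^{2}\right) - 51600} = \frac{1}{\left(10428 - 1108320 + 438 \cdot 256\right) - 51600} = \frac{1}{\left(10428 - 1108320 + 112128\right) - 51600} = \frac{1}{-985764 - 51600} = \frac{1}{-1037364} = - \frac{1}{1037364}$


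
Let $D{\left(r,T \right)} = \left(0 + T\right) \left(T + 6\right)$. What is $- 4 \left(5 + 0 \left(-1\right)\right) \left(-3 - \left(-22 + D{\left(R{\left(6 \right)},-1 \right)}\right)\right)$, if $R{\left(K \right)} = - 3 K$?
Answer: $-480$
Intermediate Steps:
$D{\left(r,T \right)} = T \left(6 + T\right)$
$- 4 \left(5 + 0 \left(-1\right)\right) \left(-3 - \left(-22 + D{\left(R{\left(6 \right)},-1 \right)}\right)\right) = - 4 \left(5 + 0 \left(-1\right)\right) \left(-3 + \left(22 - - (6 - 1)\right)\right) = - 4 \left(5 + 0\right) \left(-3 + \left(22 - \left(-1\right) 5\right)\right) = \left(-4\right) 5 \left(-3 + \left(22 - -5\right)\right) = - 20 \left(-3 + \left(22 + 5\right)\right) = - 20 \left(-3 + 27\right) = \left(-20\right) 24 = -480$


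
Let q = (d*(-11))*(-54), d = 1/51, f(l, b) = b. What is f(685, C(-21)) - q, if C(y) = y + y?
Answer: -912/17 ≈ -53.647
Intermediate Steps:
C(y) = 2*y
d = 1/51 ≈ 0.019608
q = 198/17 (q = ((1/51)*(-11))*(-54) = -11/51*(-54) = 198/17 ≈ 11.647)
f(685, C(-21)) - q = 2*(-21) - 1*198/17 = -42 - 198/17 = -912/17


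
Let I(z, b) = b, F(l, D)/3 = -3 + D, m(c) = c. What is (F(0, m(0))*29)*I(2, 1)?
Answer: -261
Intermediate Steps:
F(l, D) = -9 + 3*D (F(l, D) = 3*(-3 + D) = -9 + 3*D)
(F(0, m(0))*29)*I(2, 1) = ((-9 + 3*0)*29)*1 = ((-9 + 0)*29)*1 = -9*29*1 = -261*1 = -261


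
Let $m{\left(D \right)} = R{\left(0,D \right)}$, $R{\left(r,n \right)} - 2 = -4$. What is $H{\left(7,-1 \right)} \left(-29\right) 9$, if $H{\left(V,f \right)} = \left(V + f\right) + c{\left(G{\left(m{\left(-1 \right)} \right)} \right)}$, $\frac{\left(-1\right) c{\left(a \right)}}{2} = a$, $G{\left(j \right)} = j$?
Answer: $-2610$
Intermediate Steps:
$R{\left(r,n \right)} = -2$ ($R{\left(r,n \right)} = 2 - 4 = -2$)
$m{\left(D \right)} = -2$
$c{\left(a \right)} = - 2 a$
$H{\left(V,f \right)} = 4 + V + f$ ($H{\left(V,f \right)} = \left(V + f\right) - -4 = \left(V + f\right) + 4 = 4 + V + f$)
$H{\left(7,-1 \right)} \left(-29\right) 9 = \left(4 + 7 - 1\right) \left(-29\right) 9 = 10 \left(-29\right) 9 = \left(-290\right) 9 = -2610$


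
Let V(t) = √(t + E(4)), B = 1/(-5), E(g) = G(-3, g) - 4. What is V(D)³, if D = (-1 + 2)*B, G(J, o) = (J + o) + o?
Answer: 8*√5/25 ≈ 0.71554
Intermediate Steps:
G(J, o) = J + 2*o
E(g) = -7 + 2*g (E(g) = (-3 + 2*g) - 4 = -7 + 2*g)
B = -⅕ ≈ -0.20000
D = -⅕ (D = (-1 + 2)*(-⅕) = 1*(-⅕) = -⅕ ≈ -0.20000)
V(t) = √(1 + t) (V(t) = √(t + (-7 + 2*4)) = √(t + (-7 + 8)) = √(t + 1) = √(1 + t))
V(D)³ = (√(1 - ⅕))³ = (√(⅘))³ = (2*√5/5)³ = 8*√5/25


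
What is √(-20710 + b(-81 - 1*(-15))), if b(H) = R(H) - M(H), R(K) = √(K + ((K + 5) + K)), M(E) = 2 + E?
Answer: √(-20646 + I*√193) ≈ 0.0483 + 143.69*I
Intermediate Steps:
R(K) = √(5 + 3*K) (R(K) = √(K + ((5 + K) + K)) = √(K + (5 + 2*K)) = √(5 + 3*K))
b(H) = -2 + √(5 + 3*H) - H (b(H) = √(5 + 3*H) - (2 + H) = √(5 + 3*H) + (-2 - H) = -2 + √(5 + 3*H) - H)
√(-20710 + b(-81 - 1*(-15))) = √(-20710 + (-2 + √(5 + 3*(-81 - 1*(-15))) - (-81 - 1*(-15)))) = √(-20710 + (-2 + √(5 + 3*(-81 + 15)) - (-81 + 15))) = √(-20710 + (-2 + √(5 + 3*(-66)) - 1*(-66))) = √(-20710 + (-2 + √(5 - 198) + 66)) = √(-20710 + (-2 + √(-193) + 66)) = √(-20710 + (-2 + I*√193 + 66)) = √(-20710 + (64 + I*√193)) = √(-20646 + I*√193)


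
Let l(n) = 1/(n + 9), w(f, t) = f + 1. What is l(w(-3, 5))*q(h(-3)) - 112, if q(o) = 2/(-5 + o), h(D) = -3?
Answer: -3137/28 ≈ -112.04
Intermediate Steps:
w(f, t) = 1 + f
l(n) = 1/(9 + n)
l(w(-3, 5))*q(h(-3)) - 112 = (2/(-5 - 3))/(9 + (1 - 3)) - 112 = (2/(-8))/(9 - 2) - 112 = (2*(-⅛))/7 - 112 = (⅐)*(-¼) - 112 = -1/28 - 112 = -3137/28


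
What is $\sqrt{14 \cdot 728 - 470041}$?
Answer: $13 i \sqrt{2721} \approx 678.12 i$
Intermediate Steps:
$\sqrt{14 \cdot 728 - 470041} = \sqrt{10192 - 470041} = \sqrt{-459849} = 13 i \sqrt{2721}$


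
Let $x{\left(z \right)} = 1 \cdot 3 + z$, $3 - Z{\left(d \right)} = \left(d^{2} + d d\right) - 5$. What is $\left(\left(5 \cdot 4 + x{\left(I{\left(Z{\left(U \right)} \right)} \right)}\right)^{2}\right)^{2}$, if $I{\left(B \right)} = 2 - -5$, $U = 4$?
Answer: $810000$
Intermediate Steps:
$Z{\left(d \right)} = 8 - 2 d^{2}$ ($Z{\left(d \right)} = 3 - \left(\left(d^{2} + d d\right) - 5\right) = 3 - \left(\left(d^{2} + d^{2}\right) - 5\right) = 3 - \left(2 d^{2} - 5\right) = 3 - \left(-5 + 2 d^{2}\right) = 8 - 2 d^{2}$)
$I{\left(B \right)} = 7$ ($I{\left(B \right)} = 2 + 5 = 7$)
$x{\left(z \right)} = 3 + z$
$\left(\left(5 \cdot 4 + x{\left(I{\left(Z{\left(U \right)} \right)} \right)}\right)^{2}\right)^{2} = \left(\left(5 \cdot 4 + \left(3 + 7\right)\right)^{2}\right)^{2} = \left(\left(20 + 10\right)^{2}\right)^{2} = \left(30^{2}\right)^{2} = 900^{2} = 810000$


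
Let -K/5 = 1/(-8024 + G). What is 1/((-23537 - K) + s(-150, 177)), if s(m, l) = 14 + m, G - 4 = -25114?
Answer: -33134/784381187 ≈ -4.2242e-5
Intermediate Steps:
G = -25110 (G = 4 - 25114 = -25110)
K = 5/33134 (K = -5/(-8024 - 25110) = -5/(-33134) = -5*(-1/33134) = 5/33134 ≈ 0.00015090)
1/((-23537 - K) + s(-150, 177)) = 1/((-23537 - 1*5/33134) + (14 - 150)) = 1/((-23537 - 5/33134) - 136) = 1/(-779874963/33134 - 136) = 1/(-784381187/33134) = -33134/784381187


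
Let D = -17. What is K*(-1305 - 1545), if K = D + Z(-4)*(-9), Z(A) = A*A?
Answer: 458850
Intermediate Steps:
Z(A) = A²
K = -161 (K = -17 + (-4)²*(-9) = -17 + 16*(-9) = -17 - 144 = -161)
K*(-1305 - 1545) = -161*(-1305 - 1545) = -161*(-2850) = 458850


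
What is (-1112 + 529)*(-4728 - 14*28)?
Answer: 2984960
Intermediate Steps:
(-1112 + 529)*(-4728 - 14*28) = -583*(-4728 - 392) = -583*(-5120) = 2984960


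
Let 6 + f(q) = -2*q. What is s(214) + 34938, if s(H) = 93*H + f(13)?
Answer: 54808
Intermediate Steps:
f(q) = -6 - 2*q
s(H) = -32 + 93*H (s(H) = 93*H + (-6 - 2*13) = 93*H + (-6 - 26) = 93*H - 32 = -32 + 93*H)
s(214) + 34938 = (-32 + 93*214) + 34938 = (-32 + 19902) + 34938 = 19870 + 34938 = 54808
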